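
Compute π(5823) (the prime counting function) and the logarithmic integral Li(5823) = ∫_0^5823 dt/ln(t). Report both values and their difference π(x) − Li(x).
π(5823) = 764;  Li(5823) ≈ 780.03;  π(x) − Li(x) ≈ -16.03.

Direct count of primes ≤ 5823 gives π(5823) = 764. Numerical evaluation of the logarithmic integral gives Li(5823) ≈ 780.03. The difference π(x) − Li(x) ≈ -16.03 is typically negative for small/moderate x (Li(x) overestimates), though Littlewood's theorem shows this sign changes infinitely often.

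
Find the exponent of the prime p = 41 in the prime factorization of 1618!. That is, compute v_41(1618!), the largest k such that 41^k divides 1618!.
v_41(1618!) = 39

Legendre's formula: v_p(n!) = Σ_{k ≥ 1} ⌊n / p^k⌋. For p = 41, n = 1618, the terms are:
  ⌊1618/41^1⌋ = ⌊1618/41⌋ = 39
(the next term ⌊1618/41^2⌋ = 0, terminating the sum). Summing: v_41(1618!) = 39 = 39.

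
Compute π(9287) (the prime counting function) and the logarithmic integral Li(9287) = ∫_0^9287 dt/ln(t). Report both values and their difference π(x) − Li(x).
π(9287) = 1150;  Li(9287) ≈ 1168.42;  π(x) − Li(x) ≈ -18.42.

Direct count of primes ≤ 9287 gives π(9287) = 1150. Numerical evaluation of the logarithmic integral gives Li(9287) ≈ 1168.42. The difference π(x) − Li(x) ≈ -18.42 is typically negative for small/moderate x (Li(x) overestimates), though Littlewood's theorem shows this sign changes infinitely often.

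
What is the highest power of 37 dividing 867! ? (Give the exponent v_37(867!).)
v_37(867!) = 23

Legendre's formula: v_p(n!) = Σ_{k ≥ 1} ⌊n / p^k⌋. For p = 37, n = 867, the terms are:
  ⌊867/37^1⌋ = ⌊867/37⌋ = 23
(the next term ⌊867/37^2⌋ = 0, terminating the sum). Summing: v_37(867!) = 23 = 23.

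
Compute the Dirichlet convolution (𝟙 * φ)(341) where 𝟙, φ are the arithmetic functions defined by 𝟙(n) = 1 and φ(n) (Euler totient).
(𝟙 * φ)(341) = 341

Divisors of 341: [1, 11, 31, 341]. For each d | 341:
  d = 1: 𝟙(1) · φ(341/1) = 1 · 300 = 300
  d = 11: 𝟙(11) · φ(341/11) = 1 · 30 = 30
  d = 31: 𝟙(31) · φ(341/31) = 1 · 10 = 10
  d = 341: 𝟙(341) · φ(341/341) = 1 · 1 = 1
Summing: (𝟙 * φ)(341) = 300 + 30 + 10 + 1 = 341.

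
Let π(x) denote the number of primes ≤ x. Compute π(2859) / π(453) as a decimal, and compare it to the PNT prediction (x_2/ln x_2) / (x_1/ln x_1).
π(2859)/π(453) = 415/87 ≈ 4.7701;  PNT prediction ≈ 4.8502.

π(453) = 87 and π(2859) = 415, so π(2859)/π(453) ≈ 4.7701. The PNT-predicted ratio is (2859/ln(2859)) / (453/ln(453)) ≈ 4.8502. The two agree to within a few percent, as expected.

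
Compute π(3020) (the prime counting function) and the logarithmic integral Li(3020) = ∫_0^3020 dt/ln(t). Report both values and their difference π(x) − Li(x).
π(3020) = 433;  Li(3020) ≈ 445.26;  π(x) − Li(x) ≈ -12.26.

Direct count of primes ≤ 3020 gives π(3020) = 433. Numerical evaluation of the logarithmic integral gives Li(3020) ≈ 445.26. The difference π(x) − Li(x) ≈ -12.26 is typically negative for small/moderate x (Li(x) overestimates), though Littlewood's theorem shows this sign changes infinitely often.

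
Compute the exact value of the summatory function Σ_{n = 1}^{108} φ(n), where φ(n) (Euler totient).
Σ_{n ≤ 108} φ(n) = 3568

Compute φ(n) for each 1 ≤ n ≤ 108: φ(1) = 1, φ(2) = 1, φ(3) = 2, φ(4) = 2, φ(5) = 4, φ(6) = 2, φ(7) = 6, φ(8) = 4, φ(9) = 6, φ(10) = 4, φ(11) = 10, φ(12) = 4, φ(13) = 12, φ(14) = 6, φ(15) = 8, φ(16) = 8, φ(17) = 16, φ(18) = 6, φ(19) = 18, φ(20) = 8, φ(21) = 12, φ(22) = 10, φ(23) = 22, φ(24) = 8, φ(25) = 20, φ(26) = 12, φ(27) = 18, φ(28) = 12, φ(29) = 28, φ(30) = 8, φ(31) = 30, φ(32) = 16, φ(33) = 20, φ(34) = 16, φ(35) = 24, φ(36) = 12, φ(37) = 36, φ(38) = 18, φ(39) = 24, φ(40) = 16, φ(41) = 40, φ(42) = 12, φ(43) = 42, φ(44) = 20, φ(45) = 24, φ(46) = 22, φ(47) = 46, φ(48) = 16, φ(49) = 42, φ(50) = 20, φ(51) = 32, φ(52) = 24, φ(53) = 52, φ(54) = 18, φ(55) = 40, φ(56) = 24, φ(57) = 36, φ(58) = 28, φ(59) = 58, φ(60) = 16, φ(61) = 60, φ(62) = 30, φ(63) = 36, φ(64) = 32, φ(65) = 48, φ(66) = 20, φ(67) = 66, φ(68) = 32, φ(69) = 44, φ(70) = 24, φ(71) = 70, φ(72) = 24, φ(73) = 72, φ(74) = 36, φ(75) = 40, φ(76) = 36, φ(77) = 60, φ(78) = 24, φ(79) = 78, φ(80) = 32, φ(81) = 54, φ(82) = 40, φ(83) = 82, φ(84) = 24, φ(85) = 64, φ(86) = 42, φ(87) = 56, φ(88) = 40, φ(89) = 88, φ(90) = 24, φ(91) = 72, φ(92) = 44, φ(93) = 60, φ(94) = 46, φ(95) = 72, φ(96) = 32, φ(97) = 96, φ(98) = 42, φ(99) = 60, φ(100) = 40, φ(101) = 100, φ(102) = 32, φ(103) = 102, φ(104) = 48, φ(105) = 48, φ(106) = 52, φ(107) = 106, φ(108) = 36. Summing all 108 values: 3568. (Average order: Σ_{n ≤ x} φ(n) ~ (3/π²) x². For x = 108, (3/π²)·108² ≈ 3545.43.)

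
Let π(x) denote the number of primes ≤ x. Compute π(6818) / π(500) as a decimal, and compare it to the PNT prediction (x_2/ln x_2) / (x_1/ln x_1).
π(6818)/π(500) = 876/95 ≈ 9.2211;  PNT prediction ≈ 9.6000.

π(500) = 95 and π(6818) = 876, so π(6818)/π(500) ≈ 9.2211. The PNT-predicted ratio is (6818/ln(6818)) / (500/ln(500)) ≈ 9.6000. The two agree to within a few percent, as expected.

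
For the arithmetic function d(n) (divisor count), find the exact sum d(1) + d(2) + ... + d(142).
Σ_{n ≤ 142} d(n) = 727

Compute d(n) for each 1 ≤ n ≤ 142: d(1) = 1, d(2) = 2, d(3) = 2, d(4) = 3, d(5) = 2, d(6) = 4, d(7) = 2, d(8) = 4, d(9) = 3, d(10) = 4, d(11) = 2, d(12) = 6, d(13) = 2, d(14) = 4, d(15) = 4, d(16) = 5, d(17) = 2, d(18) = 6, d(19) = 2, d(20) = 6, d(21) = 4, d(22) = 4, d(23) = 2, d(24) = 8, d(25) = 3, d(26) = 4, d(27) = 4, d(28) = 6, d(29) = 2, d(30) = 8, d(31) = 2, d(32) = 6, d(33) = 4, d(34) = 4, d(35) = 4, d(36) = 9, d(37) = 2, d(38) = 4, d(39) = 4, d(40) = 8, d(41) = 2, d(42) = 8, d(43) = 2, d(44) = 6, d(45) = 6, d(46) = 4, d(47) = 2, d(48) = 10, d(49) = 3, d(50) = 6, d(51) = 4, d(52) = 6, d(53) = 2, d(54) = 8, d(55) = 4, d(56) = 8, d(57) = 4, d(58) = 4, d(59) = 2, d(60) = 12, d(61) = 2, d(62) = 4, d(63) = 6, d(64) = 7, d(65) = 4, d(66) = 8, d(67) = 2, d(68) = 6, d(69) = 4, d(70) = 8, d(71) = 2, d(72) = 12, d(73) = 2, d(74) = 4, d(75) = 6, d(76) = 6, d(77) = 4, d(78) = 8, d(79) = 2, d(80) = 10, d(81) = 5, d(82) = 4, d(83) = 2, d(84) = 12, d(85) = 4, d(86) = 4, d(87) = 4, d(88) = 8, d(89) = 2, d(90) = 12, d(91) = 4, d(92) = 6, d(93) = 4, d(94) = 4, d(95) = 4, d(96) = 12, d(97) = 2, d(98) = 6, d(99) = 6, d(100) = 9, d(101) = 2, d(102) = 8, d(103) = 2, d(104) = 8, d(105) = 8, d(106) = 4, d(107) = 2, d(108) = 12, d(109) = 2, d(110) = 8, d(111) = 4, d(112) = 10, d(113) = 2, d(114) = 8, d(115) = 4, d(116) = 6, d(117) = 6, d(118) = 4, d(119) = 4, d(120) = 16, d(121) = 3, d(122) = 4, d(123) = 4, d(124) = 6, d(125) = 4, d(126) = 12, d(127) = 2, d(128) = 8, d(129) = 4, d(130) = 8, d(131) = 2, d(132) = 12, d(133) = 4, d(134) = 4, d(135) = 8, d(136) = 8, d(137) = 2, d(138) = 8, d(139) = 2, d(140) = 12, d(141) = 4, d(142) = 4. Summing all 142 values: 727. (Dirichlet's divisor formula: Σ_{n ≤ x} d(n) = x ln(x) + (2γ − 1) x + O(√x). For x = 142, the asymptotic estimate is ≈ 725.66.)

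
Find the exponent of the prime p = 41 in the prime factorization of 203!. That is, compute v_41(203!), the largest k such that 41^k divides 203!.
v_41(203!) = 4

Legendre's formula: v_p(n!) = Σ_{k ≥ 1} ⌊n / p^k⌋. For p = 41, n = 203, the terms are:
  ⌊203/41^1⌋ = ⌊203/41⌋ = 4
(the next term ⌊203/41^2⌋ = 0, terminating the sum). Summing: v_41(203!) = 4 = 4.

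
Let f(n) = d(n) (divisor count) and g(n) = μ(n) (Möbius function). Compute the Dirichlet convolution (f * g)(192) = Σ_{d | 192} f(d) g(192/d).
(d * μ)(192) = 1

Divisors of 192: [1, 2, 3, 4, 6, 8, 12, 16, 24, 32, 48, 64, 96, 192]. For each d | 192:
  d = 1: d(1) · μ(192/1) = 1 · 0 = 0
  d = 2: d(2) · μ(192/2) = 2 · 0 = 0
  d = 3: d(3) · μ(192/3) = 2 · 0 = 0
  d = 4: d(4) · μ(192/4) = 3 · 0 = 0
  d = 6: d(6) · μ(192/6) = 4 · 0 = 0
  d = 8: d(8) · μ(192/8) = 4 · 0 = 0
  d = 12: d(12) · μ(192/12) = 6 · 0 = 0
  d = 16: d(16) · μ(192/16) = 5 · 0 = 0
  d = 24: d(24) · μ(192/24) = 8 · 0 = 0
  d = 32: d(32) · μ(192/32) = 6 · 1 = 6
  d = 48: d(48) · μ(192/48) = 10 · 0 = 0
  d = 64: d(64) · μ(192/64) = 7 · -1 = -7
  d = 96: d(96) · μ(192/96) = 12 · -1 = -12
  d = 192: d(192) · μ(192/192) = 14 · 1 = 14
Summing: (d * μ)(192) = 0 + 0 + 0 + 0 + 0 + 0 + 0 + 0 + 0 + 6 + 0 + -7 + -12 + 14 = 1.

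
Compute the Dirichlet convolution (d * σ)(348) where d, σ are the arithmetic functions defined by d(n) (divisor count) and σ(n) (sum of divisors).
(d * σ)(348) = 3072

Divisors of 348: [1, 2, 3, 4, 6, 12, 29, 58, 87, 116, 174, 348]. For each d | 348:
  d = 1: d(1) · σ(348/1) = 1 · 840 = 840
  d = 2: d(2) · σ(348/2) = 2 · 360 = 720
  d = 3: d(3) · σ(348/3) = 2 · 210 = 420
  d = 4: d(4) · σ(348/4) = 3 · 120 = 360
  d = 6: d(6) · σ(348/6) = 4 · 90 = 360
  d = 12: d(12) · σ(348/12) = 6 · 30 = 180
  d = 29: d(29) · σ(348/29) = 2 · 28 = 56
  d = 58: d(58) · σ(348/58) = 4 · 12 = 48
  d = 87: d(87) · σ(348/87) = 4 · 7 = 28
  d = 116: d(116) · σ(348/116) = 6 · 4 = 24
  d = 174: d(174) · σ(348/174) = 8 · 3 = 24
  d = 348: d(348) · σ(348/348) = 12 · 1 = 12
Summing: (d * σ)(348) = 840 + 720 + 420 + 360 + 360 + 180 + 56 + 48 + 28 + 24 + 24 + 12 = 3072.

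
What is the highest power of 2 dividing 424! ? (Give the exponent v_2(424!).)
v_2(424!) = 420

Legendre's formula: v_p(n!) = Σ_{k ≥ 1} ⌊n / p^k⌋. For p = 2, n = 424, the terms are:
  ⌊424/2^1⌋ = ⌊424/2⌋ = 212
  ⌊424/2^2⌋ = ⌊424/4⌋ = 106
  ⌊424/2^3⌋ = ⌊424/8⌋ = 53
  ⌊424/2^4⌋ = ⌊424/16⌋ = 26
  ⌊424/2^5⌋ = ⌊424/32⌋ = 13
  ⌊424/2^6⌋ = ⌊424/64⌋ = 6
  ⌊424/2^7⌋ = ⌊424/128⌋ = 3
  ⌊424/2^8⌋ = ⌊424/256⌋ = 1
(the next term ⌊424/2^9⌋ = 0, terminating the sum). Summing: v_2(424!) = 212 + 106 + 53 + 26 + 13 + 6 + 3 + 1 = 420.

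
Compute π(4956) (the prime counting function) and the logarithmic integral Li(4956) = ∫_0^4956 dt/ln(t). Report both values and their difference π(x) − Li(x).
π(4956) = 662;  Li(4956) ≈ 679.11;  π(x) − Li(x) ≈ -17.11.

Direct count of primes ≤ 4956 gives π(4956) = 662. Numerical evaluation of the logarithmic integral gives Li(4956) ≈ 679.11. The difference π(x) − Li(x) ≈ -17.11 is typically negative for small/moderate x (Li(x) overestimates), though Littlewood's theorem shows this sign changes infinitely often.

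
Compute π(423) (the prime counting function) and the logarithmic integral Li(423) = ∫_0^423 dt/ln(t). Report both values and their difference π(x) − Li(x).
π(423) = 82;  Li(423) ≈ 89.24;  π(x) − Li(x) ≈ -7.24.

Direct count of primes ≤ 423 gives π(423) = 82. Numerical evaluation of the logarithmic integral gives Li(423) ≈ 89.24. The difference π(x) − Li(x) ≈ -7.24 is typically negative for small/moderate x (Li(x) overestimates), though Littlewood's theorem shows this sign changes infinitely often.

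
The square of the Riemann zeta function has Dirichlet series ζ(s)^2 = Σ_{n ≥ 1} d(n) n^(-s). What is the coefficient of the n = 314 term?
d(314) = 4

ζ(s)^2 = (Σ 1/m^s)(Σ 1/k^s). The coefficient of 1/n^s in the product is the number of ordered pairs (m, k) with mk = n, which equals d(n). For n = 314, divisors are [1, 2, 157, 314], so d(314) = 4.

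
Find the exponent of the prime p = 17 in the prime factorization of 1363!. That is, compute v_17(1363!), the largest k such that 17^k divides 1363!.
v_17(1363!) = 84

Legendre's formula: v_p(n!) = Σ_{k ≥ 1} ⌊n / p^k⌋. For p = 17, n = 1363, the terms are:
  ⌊1363/17^1⌋ = ⌊1363/17⌋ = 80
  ⌊1363/17^2⌋ = ⌊1363/289⌋ = 4
(the next term ⌊1363/17^3⌋ = 0, terminating the sum). Summing: v_17(1363!) = 80 + 4 = 84.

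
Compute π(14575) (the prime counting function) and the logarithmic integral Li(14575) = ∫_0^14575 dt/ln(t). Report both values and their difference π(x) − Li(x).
π(14575) = 1708;  Li(14575) ≈ 1732.36;  π(x) − Li(x) ≈ -24.36.

Direct count of primes ≤ 14575 gives π(14575) = 1708. Numerical evaluation of the logarithmic integral gives Li(14575) ≈ 1732.36. The difference π(x) − Li(x) ≈ -24.36 is typically negative for small/moderate x (Li(x) overestimates), though Littlewood's theorem shows this sign changes infinitely often.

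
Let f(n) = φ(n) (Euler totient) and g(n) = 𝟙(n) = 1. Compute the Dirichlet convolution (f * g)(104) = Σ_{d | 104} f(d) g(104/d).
(φ * 𝟙)(104) = 104

Divisors of 104: [1, 2, 4, 8, 13, 26, 52, 104]. For each d | 104:
  d = 1: φ(1) · 𝟙(104/1) = 1 · 1 = 1
  d = 2: φ(2) · 𝟙(104/2) = 1 · 1 = 1
  d = 4: φ(4) · 𝟙(104/4) = 2 · 1 = 2
  d = 8: φ(8) · 𝟙(104/8) = 4 · 1 = 4
  d = 13: φ(13) · 𝟙(104/13) = 12 · 1 = 12
  d = 26: φ(26) · 𝟙(104/26) = 12 · 1 = 12
  d = 52: φ(52) · 𝟙(104/52) = 24 · 1 = 24
  d = 104: φ(104) · 𝟙(104/104) = 48 · 1 = 48
Summing: (φ * 𝟙)(104) = 1 + 1 + 2 + 4 + 12 + 12 + 24 + 48 = 104.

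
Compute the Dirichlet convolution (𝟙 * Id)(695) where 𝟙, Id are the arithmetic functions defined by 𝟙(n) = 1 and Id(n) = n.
(𝟙 * Id)(695) = 840

Divisors of 695: [1, 5, 139, 695]. For each d | 695:
  d = 1: 𝟙(1) · Id(695/1) = 1 · 695 = 695
  d = 5: 𝟙(5) · Id(695/5) = 1 · 139 = 139
  d = 139: 𝟙(139) · Id(695/139) = 1 · 5 = 5
  d = 695: 𝟙(695) · Id(695/695) = 1 · 1 = 1
Summing: (𝟙 * Id)(695) = 695 + 139 + 5 + 1 = 840.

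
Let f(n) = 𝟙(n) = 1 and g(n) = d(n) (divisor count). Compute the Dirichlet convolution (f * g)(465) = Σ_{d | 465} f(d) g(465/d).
(𝟙 * d)(465) = 27

Divisors of 465: [1, 3, 5, 15, 31, 93, 155, 465]. For each d | 465:
  d = 1: 𝟙(1) · d(465/1) = 1 · 8 = 8
  d = 3: 𝟙(3) · d(465/3) = 1 · 4 = 4
  d = 5: 𝟙(5) · d(465/5) = 1 · 4 = 4
  d = 15: 𝟙(15) · d(465/15) = 1 · 2 = 2
  d = 31: 𝟙(31) · d(465/31) = 1 · 4 = 4
  d = 93: 𝟙(93) · d(465/93) = 1 · 2 = 2
  d = 155: 𝟙(155) · d(465/155) = 1 · 2 = 2
  d = 465: 𝟙(465) · d(465/465) = 1 · 1 = 1
Summing: (𝟙 * d)(465) = 8 + 4 + 4 + 2 + 4 + 2 + 2 + 1 = 27.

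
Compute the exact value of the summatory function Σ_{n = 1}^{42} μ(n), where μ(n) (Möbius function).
Σ_{n ≤ 42} μ(n) = -2

Compute μ(n) for each 1 ≤ n ≤ 42: μ(1) = 1, μ(2) = -1, μ(3) = -1, μ(4) = 0, μ(5) = -1, μ(6) = 1, μ(7) = -1, μ(8) = 0, μ(9) = 0, μ(10) = 1, μ(11) = -1, μ(12) = 0, μ(13) = -1, μ(14) = 1, μ(15) = 1, μ(16) = 0, μ(17) = -1, μ(18) = 0, μ(19) = -1, μ(20) = 0, μ(21) = 1, μ(22) = 1, μ(23) = -1, μ(24) = 0, μ(25) = 0, μ(26) = 1, μ(27) = 0, μ(28) = 0, μ(29) = -1, μ(30) = -1, μ(31) = -1, μ(32) = 0, μ(33) = 1, μ(34) = 1, μ(35) = 1, μ(36) = 0, μ(37) = -1, μ(38) = 1, μ(39) = 1, μ(40) = 0, μ(41) = -1, μ(42) = -1. Summing all 42 values: -2. (Mertens function M(x) = Σ_{n ≤ x} μ(n); on average M(x) should be small (PNT ⟺ M(x) = o(x)).)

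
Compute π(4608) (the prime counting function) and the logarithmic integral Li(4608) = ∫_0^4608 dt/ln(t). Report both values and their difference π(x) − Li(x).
π(4608) = 623;  Li(4608) ≈ 638.04;  π(x) − Li(x) ≈ -15.04.

Direct count of primes ≤ 4608 gives π(4608) = 623. Numerical evaluation of the logarithmic integral gives Li(4608) ≈ 638.04. The difference π(x) − Li(x) ≈ -15.04 is typically negative for small/moderate x (Li(x) overestimates), though Littlewood's theorem shows this sign changes infinitely often.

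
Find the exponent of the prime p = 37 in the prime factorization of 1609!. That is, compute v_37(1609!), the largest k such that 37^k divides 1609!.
v_37(1609!) = 44

Legendre's formula: v_p(n!) = Σ_{k ≥ 1} ⌊n / p^k⌋. For p = 37, n = 1609, the terms are:
  ⌊1609/37^1⌋ = ⌊1609/37⌋ = 43
  ⌊1609/37^2⌋ = ⌊1609/1369⌋ = 1
(the next term ⌊1609/37^3⌋ = 0, terminating the sum). Summing: v_37(1609!) = 43 + 1 = 44.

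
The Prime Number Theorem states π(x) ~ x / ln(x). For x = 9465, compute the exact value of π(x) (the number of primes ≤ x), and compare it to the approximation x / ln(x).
π(9465) = 1172;  x/ln(x) ≈ 1033.82;  relative error ≈ 11.79%.

Directly count primes up to 9465: π(9465) = 1172. The PNT approximation gives 9465/ln(9465) ≈ 9465/9.15536 ≈ 1033.82. Relative error (π(x) − x/ln(x)) / π(x) ≈ 11.79%; the approximation is known to undercount slightly (Li(x) is a better estimate).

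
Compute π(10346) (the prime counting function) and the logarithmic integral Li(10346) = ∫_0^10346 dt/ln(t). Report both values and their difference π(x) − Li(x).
π(10346) = 1270;  Li(10346) ≈ 1283.63;  π(x) − Li(x) ≈ -13.63.

Direct count of primes ≤ 10346 gives π(10346) = 1270. Numerical evaluation of the logarithmic integral gives Li(10346) ≈ 1283.63. The difference π(x) − Li(x) ≈ -13.63 is typically negative for small/moderate x (Li(x) overestimates), though Littlewood's theorem shows this sign changes infinitely often.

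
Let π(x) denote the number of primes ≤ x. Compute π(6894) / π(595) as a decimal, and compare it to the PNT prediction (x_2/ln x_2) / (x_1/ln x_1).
π(6894)/π(595) = 886/108 ≈ 8.2037;  PNT prediction ≈ 8.3750.

π(595) = 108 and π(6894) = 886, so π(6894)/π(595) ≈ 8.2037. The PNT-predicted ratio is (6894/ln(6894)) / (595/ln(595)) ≈ 8.3750. The two agree to within a few percent, as expected.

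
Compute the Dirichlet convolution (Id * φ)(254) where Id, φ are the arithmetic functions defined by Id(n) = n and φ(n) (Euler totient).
(Id * φ)(254) = 759

Divisors of 254: [1, 2, 127, 254]. For each d | 254:
  d = 1: Id(1) · φ(254/1) = 1 · 126 = 126
  d = 2: Id(2) · φ(254/2) = 2 · 126 = 252
  d = 127: Id(127) · φ(254/127) = 127 · 1 = 127
  d = 254: Id(254) · φ(254/254) = 254 · 1 = 254
Summing: (Id * φ)(254) = 126 + 252 + 127 + 254 = 759.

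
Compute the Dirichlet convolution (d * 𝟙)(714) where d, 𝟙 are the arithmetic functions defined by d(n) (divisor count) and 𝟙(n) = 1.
(d * 𝟙)(714) = 81

Divisors of 714: [1, 2, 3, 6, 7, 14, 17, 21, 34, 42, 51, 102, 119, 238, 357, 714]. For each d | 714:
  d = 1: d(1) · 𝟙(714/1) = 1 · 1 = 1
  d = 2: d(2) · 𝟙(714/2) = 2 · 1 = 2
  d = 3: d(3) · 𝟙(714/3) = 2 · 1 = 2
  d = 6: d(6) · 𝟙(714/6) = 4 · 1 = 4
  d = 7: d(7) · 𝟙(714/7) = 2 · 1 = 2
  d = 14: d(14) · 𝟙(714/14) = 4 · 1 = 4
  d = 17: d(17) · 𝟙(714/17) = 2 · 1 = 2
  d = 21: d(21) · 𝟙(714/21) = 4 · 1 = 4
  d = 34: d(34) · 𝟙(714/34) = 4 · 1 = 4
  d = 42: d(42) · 𝟙(714/42) = 8 · 1 = 8
  d = 51: d(51) · 𝟙(714/51) = 4 · 1 = 4
  d = 102: d(102) · 𝟙(714/102) = 8 · 1 = 8
  d = 119: d(119) · 𝟙(714/119) = 4 · 1 = 4
  d = 238: d(238) · 𝟙(714/238) = 8 · 1 = 8
  d = 357: d(357) · 𝟙(714/357) = 8 · 1 = 8
  d = 714: d(714) · 𝟙(714/714) = 16 · 1 = 16
Summing: (d * 𝟙)(714) = 1 + 2 + 2 + 4 + 2 + 4 + 2 + 4 + 4 + 8 + 4 + 8 + 4 + 8 + 8 + 16 = 81.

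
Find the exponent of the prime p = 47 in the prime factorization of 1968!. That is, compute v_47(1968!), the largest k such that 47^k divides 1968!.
v_47(1968!) = 41

Legendre's formula: v_p(n!) = Σ_{k ≥ 1} ⌊n / p^k⌋. For p = 47, n = 1968, the terms are:
  ⌊1968/47^1⌋ = ⌊1968/47⌋ = 41
(the next term ⌊1968/47^2⌋ = 0, terminating the sum). Summing: v_47(1968!) = 41 = 41.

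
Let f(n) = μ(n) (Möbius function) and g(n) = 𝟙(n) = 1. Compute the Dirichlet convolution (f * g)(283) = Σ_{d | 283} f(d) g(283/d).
(μ * 𝟙)(283) = 0

Divisors of 283: [1, 283]. For each d | 283:
  d = 1: μ(1) · 𝟙(283/1) = 1 · 1 = 1
  d = 283: μ(283) · 𝟙(283/283) = -1 · 1 = -1
Summing: (μ * 𝟙)(283) = 1 + -1 = 0.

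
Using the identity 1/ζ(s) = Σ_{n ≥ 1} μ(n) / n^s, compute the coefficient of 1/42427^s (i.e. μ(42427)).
μ(42427) = 1

Factor n = 42427 = 7 · 11 · 19 · 29. μ(n) = 0 if any exponent ≥ 2 (not squarefree); otherwise μ(n) = (−1)^{ω(n)} where ω(n) is the number of distinct prime factors. Applying: μ(42427) = 1.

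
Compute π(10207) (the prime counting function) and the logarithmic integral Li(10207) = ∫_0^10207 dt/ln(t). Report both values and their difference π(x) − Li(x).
π(10207) = 1252;  Li(10207) ≈ 1268.59;  π(x) − Li(x) ≈ -16.59.

Direct count of primes ≤ 10207 gives π(10207) = 1252. Numerical evaluation of the logarithmic integral gives Li(10207) ≈ 1268.59. The difference π(x) − Li(x) ≈ -16.59 is typically negative for small/moderate x (Li(x) overestimates), though Littlewood's theorem shows this sign changes infinitely often.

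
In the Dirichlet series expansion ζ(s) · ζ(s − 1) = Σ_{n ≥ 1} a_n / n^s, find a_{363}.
σ(363) = 532

In the product (Σ m^0/m^s)(Σ k / k^s) = Σ (Σ_{d | n} d) / n^s, the coefficient of 1/n^s is σ(n) = Σ_{d | n} d. For n = 363, divisors are [1, 3, 11, 33, 121, 363]; summing: σ(363) = 532.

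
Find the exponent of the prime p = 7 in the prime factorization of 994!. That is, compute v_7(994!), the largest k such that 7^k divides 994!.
v_7(994!) = 164

Legendre's formula: v_p(n!) = Σ_{k ≥ 1} ⌊n / p^k⌋. For p = 7, n = 994, the terms are:
  ⌊994/7^1⌋ = ⌊994/7⌋ = 142
  ⌊994/7^2⌋ = ⌊994/49⌋ = 20
  ⌊994/7^3⌋ = ⌊994/343⌋ = 2
(the next term ⌊994/7^4⌋ = 0, terminating the sum). Summing: v_7(994!) = 142 + 20 + 2 = 164.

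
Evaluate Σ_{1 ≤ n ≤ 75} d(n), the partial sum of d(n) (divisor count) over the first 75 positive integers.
Σ_{n ≤ 75} d(n) = 338

Compute d(n) for each 1 ≤ n ≤ 75: d(1) = 1, d(2) = 2, d(3) = 2, d(4) = 3, d(5) = 2, d(6) = 4, d(7) = 2, d(8) = 4, d(9) = 3, d(10) = 4, d(11) = 2, d(12) = 6, d(13) = 2, d(14) = 4, d(15) = 4, d(16) = 5, d(17) = 2, d(18) = 6, d(19) = 2, d(20) = 6, d(21) = 4, d(22) = 4, d(23) = 2, d(24) = 8, d(25) = 3, d(26) = 4, d(27) = 4, d(28) = 6, d(29) = 2, d(30) = 8, d(31) = 2, d(32) = 6, d(33) = 4, d(34) = 4, d(35) = 4, d(36) = 9, d(37) = 2, d(38) = 4, d(39) = 4, d(40) = 8, d(41) = 2, d(42) = 8, d(43) = 2, d(44) = 6, d(45) = 6, d(46) = 4, d(47) = 2, d(48) = 10, d(49) = 3, d(50) = 6, d(51) = 4, d(52) = 6, d(53) = 2, d(54) = 8, d(55) = 4, d(56) = 8, d(57) = 4, d(58) = 4, d(59) = 2, d(60) = 12, d(61) = 2, d(62) = 4, d(63) = 6, d(64) = 7, d(65) = 4, d(66) = 8, d(67) = 2, d(68) = 6, d(69) = 4, d(70) = 8, d(71) = 2, d(72) = 12, d(73) = 2, d(74) = 4, d(75) = 6. Summing all 75 values: 338. (Dirichlet's divisor formula: Σ_{n ≤ x} d(n) = x ln(x) + (2γ − 1) x + O(√x). For x = 75, the asymptotic estimate is ≈ 335.39.)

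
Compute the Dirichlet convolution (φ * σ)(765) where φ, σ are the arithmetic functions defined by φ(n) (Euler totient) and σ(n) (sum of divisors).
(φ * σ)(765) = 9180

Divisors of 765: [1, 3, 5, 9, 15, 17, 45, 51, 85, 153, 255, 765]. For each d | 765:
  d = 1: φ(1) · σ(765/1) = 1 · 1404 = 1404
  d = 3: φ(3) · σ(765/3) = 2 · 432 = 864
  d = 5: φ(5) · σ(765/5) = 4 · 234 = 936
  d = 9: φ(9) · σ(765/9) = 6 · 108 = 648
  d = 15: φ(15) · σ(765/15) = 8 · 72 = 576
  d = 17: φ(17) · σ(765/17) = 16 · 78 = 1248
  d = 45: φ(45) · σ(765/45) = 24 · 18 = 432
  d = 51: φ(51) · σ(765/51) = 32 · 24 = 768
  d = 85: φ(85) · σ(765/85) = 64 · 13 = 832
  d = 153: φ(153) · σ(765/153) = 96 · 6 = 576
  d = 255: φ(255) · σ(765/255) = 128 · 4 = 512
  d = 765: φ(765) · σ(765/765) = 384 · 1 = 384
Summing: (φ * σ)(765) = 1404 + 864 + 936 + 648 + 576 + 1248 + 432 + 768 + 832 + 576 + 512 + 384 = 9180.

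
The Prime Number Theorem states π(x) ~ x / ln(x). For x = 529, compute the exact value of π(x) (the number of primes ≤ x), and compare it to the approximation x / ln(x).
π(529) = 99;  x/ln(x) ≈ 84.36;  relative error ≈ 14.79%.

Directly count primes up to 529: π(529) = 99. The PNT approximation gives 529/ln(529) ≈ 529/6.27099 ≈ 84.36. Relative error (π(x) − x/ln(x)) / π(x) ≈ 14.79%; the approximation is known to undercount slightly (Li(x) is a better estimate).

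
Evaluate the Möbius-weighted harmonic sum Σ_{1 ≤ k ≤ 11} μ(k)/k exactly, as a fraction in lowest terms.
Σ μ(k)/k = -1/2310

Values of μ(k) for 1 ≤ k ≤ 11: μ(1) = 1, μ(2) = -1, μ(3) = -1, μ(5) = -1, μ(6) = 1, μ(7) = -1, μ(10) = 1, μ(11) = -1, with μ = 0 on non-squarefree integers. Summing μ(k)/k for k where μ(k) ≠ 0 gives -1/2310 ≈ -0.0004. (PNT ⟺ this sum → 0 as n → ∞.)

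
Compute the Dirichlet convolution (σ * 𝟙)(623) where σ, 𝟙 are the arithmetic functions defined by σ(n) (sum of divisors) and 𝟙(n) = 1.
(σ * 𝟙)(623) = 819

Divisors of 623: [1, 7, 89, 623]. For each d | 623:
  d = 1: σ(1) · 𝟙(623/1) = 1 · 1 = 1
  d = 7: σ(7) · 𝟙(623/7) = 8 · 1 = 8
  d = 89: σ(89) · 𝟙(623/89) = 90 · 1 = 90
  d = 623: σ(623) · 𝟙(623/623) = 720 · 1 = 720
Summing: (σ * 𝟙)(623) = 1 + 8 + 90 + 720 = 819.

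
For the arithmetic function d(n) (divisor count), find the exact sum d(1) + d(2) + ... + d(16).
Σ_{n ≤ 16} d(n) = 50

Compute d(n) for each 1 ≤ n ≤ 16: d(1) = 1, d(2) = 2, d(3) = 2, d(4) = 3, d(5) = 2, d(6) = 4, d(7) = 2, d(8) = 4, d(9) = 3, d(10) = 4, d(11) = 2, d(12) = 6, d(13) = 2, d(14) = 4, d(15) = 4, d(16) = 5. Summing all 16 values: 50. (Dirichlet's divisor formula: Σ_{n ≤ x} d(n) = x ln(x) + (2γ − 1) x + O(√x). For x = 16, the asymptotic estimate is ≈ 46.83.)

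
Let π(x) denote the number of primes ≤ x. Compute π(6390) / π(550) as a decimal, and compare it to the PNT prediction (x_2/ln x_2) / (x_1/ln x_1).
π(6390)/π(550) = 833/101 ≈ 8.2475;  PNT prediction ≈ 8.3663.

π(550) = 101 and π(6390) = 833, so π(6390)/π(550) ≈ 8.2475. The PNT-predicted ratio is (6390/ln(6390)) / (550/ln(550)) ≈ 8.3663. The two agree to within a few percent, as expected.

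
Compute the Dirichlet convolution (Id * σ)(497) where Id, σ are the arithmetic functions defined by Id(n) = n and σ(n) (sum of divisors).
(Id * σ)(497) = 2145

Divisors of 497: [1, 7, 71, 497]. For each d | 497:
  d = 1: Id(1) · σ(497/1) = 1 · 576 = 576
  d = 7: Id(7) · σ(497/7) = 7 · 72 = 504
  d = 71: Id(71) · σ(497/71) = 71 · 8 = 568
  d = 497: Id(497) · σ(497/497) = 497 · 1 = 497
Summing: (Id * σ)(497) = 576 + 504 + 568 + 497 = 2145.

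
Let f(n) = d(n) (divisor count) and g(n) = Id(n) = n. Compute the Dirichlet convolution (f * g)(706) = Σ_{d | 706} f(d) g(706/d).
(d * Id)(706) = 1420

Divisors of 706: [1, 2, 353, 706]. For each d | 706:
  d = 1: d(1) · Id(706/1) = 1 · 706 = 706
  d = 2: d(2) · Id(706/2) = 2 · 353 = 706
  d = 353: d(353) · Id(706/353) = 2 · 2 = 4
  d = 706: d(706) · Id(706/706) = 4 · 1 = 4
Summing: (d * Id)(706) = 706 + 706 + 4 + 4 = 1420.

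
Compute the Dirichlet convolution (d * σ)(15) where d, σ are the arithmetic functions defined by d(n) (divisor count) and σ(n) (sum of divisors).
(d * σ)(15) = 48

Divisors of 15: [1, 3, 5, 15]. For each d | 15:
  d = 1: d(1) · σ(15/1) = 1 · 24 = 24
  d = 3: d(3) · σ(15/3) = 2 · 6 = 12
  d = 5: d(5) · σ(15/5) = 2 · 4 = 8
  d = 15: d(15) · σ(15/15) = 4 · 1 = 4
Summing: (d * σ)(15) = 24 + 12 + 8 + 4 = 48.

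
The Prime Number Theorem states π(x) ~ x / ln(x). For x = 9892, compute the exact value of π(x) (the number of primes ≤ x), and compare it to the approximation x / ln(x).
π(9892) = 1220;  x/ln(x) ≈ 1075.28;  relative error ≈ 11.86%.

Directly count primes up to 9892: π(9892) = 1220. The PNT approximation gives 9892/ln(9892) ≈ 9892/9.19948 ≈ 1075.28. Relative error (π(x) − x/ln(x)) / π(x) ≈ 11.86%; the approximation is known to undercount slightly (Li(x) is a better estimate).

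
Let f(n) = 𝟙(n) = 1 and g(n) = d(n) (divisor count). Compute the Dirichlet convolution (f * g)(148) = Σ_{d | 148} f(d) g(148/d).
(𝟙 * d)(148) = 18

Divisors of 148: [1, 2, 4, 37, 74, 148]. For each d | 148:
  d = 1: 𝟙(1) · d(148/1) = 1 · 6 = 6
  d = 2: 𝟙(2) · d(148/2) = 1 · 4 = 4
  d = 4: 𝟙(4) · d(148/4) = 1 · 2 = 2
  d = 37: 𝟙(37) · d(148/37) = 1 · 3 = 3
  d = 74: 𝟙(74) · d(148/74) = 1 · 2 = 2
  d = 148: 𝟙(148) · d(148/148) = 1 · 1 = 1
Summing: (𝟙 * d)(148) = 6 + 4 + 2 + 3 + 2 + 1 = 18.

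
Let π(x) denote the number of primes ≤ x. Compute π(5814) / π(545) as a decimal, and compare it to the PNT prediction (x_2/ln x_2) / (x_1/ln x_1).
π(5814)/π(545) = 763/100 ≈ 7.6300;  PNT prediction ≈ 7.7545.

π(545) = 100 and π(5814) = 763, so π(5814)/π(545) ≈ 7.6300. The PNT-predicted ratio is (5814/ln(5814)) / (545/ln(545)) ≈ 7.7545. The two agree to within a few percent, as expected.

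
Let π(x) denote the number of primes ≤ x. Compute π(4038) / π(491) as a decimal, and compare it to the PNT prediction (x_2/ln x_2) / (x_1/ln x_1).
π(4038)/π(491) = 557/94 ≈ 5.9255;  PNT prediction ≈ 6.1371.

π(491) = 94 and π(4038) = 557, so π(4038)/π(491) ≈ 5.9255. The PNT-predicted ratio is (4038/ln(4038)) / (491/ln(491)) ≈ 6.1371. The two agree to within a few percent, as expected.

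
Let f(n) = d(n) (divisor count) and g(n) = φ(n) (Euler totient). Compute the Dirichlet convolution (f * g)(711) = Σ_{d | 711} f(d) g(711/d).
(d * φ)(711) = 1040

Divisors of 711: [1, 3, 9, 79, 237, 711]. For each d | 711:
  d = 1: d(1) · φ(711/1) = 1 · 468 = 468
  d = 3: d(3) · φ(711/3) = 2 · 156 = 312
  d = 9: d(9) · φ(711/9) = 3 · 78 = 234
  d = 79: d(79) · φ(711/79) = 2 · 6 = 12
  d = 237: d(237) · φ(711/237) = 4 · 2 = 8
  d = 711: d(711) · φ(711/711) = 6 · 1 = 6
Summing: (d * φ)(711) = 468 + 312 + 234 + 12 + 8 + 6 = 1040.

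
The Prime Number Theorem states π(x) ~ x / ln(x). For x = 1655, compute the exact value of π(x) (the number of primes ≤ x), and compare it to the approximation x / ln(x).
π(1655) = 259;  x/ln(x) ≈ 223.30;  relative error ≈ 13.78%.

Directly count primes up to 1655: π(1655) = 259. The PNT approximation gives 1655/ln(1655) ≈ 1655/7.41156 ≈ 223.30. Relative error (π(x) − x/ln(x)) / π(x) ≈ 13.78%; the approximation is known to undercount slightly (Li(x) is a better estimate).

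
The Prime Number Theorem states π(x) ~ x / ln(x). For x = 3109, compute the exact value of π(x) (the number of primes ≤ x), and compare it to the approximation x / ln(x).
π(3109) = 443;  x/ln(x) ≈ 386.59;  relative error ≈ 12.73%.

Directly count primes up to 3109: π(3109) = 443. The PNT approximation gives 3109/ln(3109) ≈ 3109/8.04206 ≈ 386.59. Relative error (π(x) − x/ln(x)) / π(x) ≈ 12.73%; the approximation is known to undercount slightly (Li(x) is a better estimate).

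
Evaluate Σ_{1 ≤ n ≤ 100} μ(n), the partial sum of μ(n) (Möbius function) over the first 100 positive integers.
Σ_{n ≤ 100} μ(n) = 1

Compute μ(n) for each 1 ≤ n ≤ 100: μ(1) = 1, μ(2) = -1, μ(3) = -1, μ(4) = 0, μ(5) = -1, μ(6) = 1, μ(7) = -1, μ(8) = 0, μ(9) = 0, μ(10) = 1, μ(11) = -1, μ(12) = 0, μ(13) = -1, μ(14) = 1, μ(15) = 1, μ(16) = 0, μ(17) = -1, μ(18) = 0, μ(19) = -1, μ(20) = 0, μ(21) = 1, μ(22) = 1, μ(23) = -1, μ(24) = 0, μ(25) = 0, μ(26) = 1, μ(27) = 0, μ(28) = 0, μ(29) = -1, μ(30) = -1, μ(31) = -1, μ(32) = 0, μ(33) = 1, μ(34) = 1, μ(35) = 1, μ(36) = 0, μ(37) = -1, μ(38) = 1, μ(39) = 1, μ(40) = 0, μ(41) = -1, μ(42) = -1, μ(43) = -1, μ(44) = 0, μ(45) = 0, μ(46) = 1, μ(47) = -1, μ(48) = 0, μ(49) = 0, μ(50) = 0, μ(51) = 1, μ(52) = 0, μ(53) = -1, μ(54) = 0, μ(55) = 1, μ(56) = 0, μ(57) = 1, μ(58) = 1, μ(59) = -1, μ(60) = 0, μ(61) = -1, μ(62) = 1, μ(63) = 0, μ(64) = 0, μ(65) = 1, μ(66) = -1, μ(67) = -1, μ(68) = 0, μ(69) = 1, μ(70) = -1, μ(71) = -1, μ(72) = 0, μ(73) = -1, μ(74) = 1, μ(75) = 0, μ(76) = 0, μ(77) = 1, μ(78) = -1, μ(79) = -1, μ(80) = 0, μ(81) = 0, μ(82) = 1, μ(83) = -1, μ(84) = 0, μ(85) = 1, μ(86) = 1, μ(87) = 1, μ(88) = 0, μ(89) = -1, μ(90) = 0, μ(91) = 1, μ(92) = 0, μ(93) = 1, μ(94) = 1, μ(95) = 1, μ(96) = 0, μ(97) = -1, μ(98) = 0, μ(99) = 0, μ(100) = 0. Summing all 100 values: 1. (Mertens function M(x) = Σ_{n ≤ x} μ(n); on average M(x) should be small (PNT ⟺ M(x) = o(x)).)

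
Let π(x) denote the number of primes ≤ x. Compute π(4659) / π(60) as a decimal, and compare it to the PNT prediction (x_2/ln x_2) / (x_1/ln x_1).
π(4659)/π(60) = 630/17 ≈ 37.0588;  PNT prediction ≈ 37.6397.

π(60) = 17 and π(4659) = 630, so π(4659)/π(60) ≈ 37.0588. The PNT-predicted ratio is (4659/ln(4659)) / (60/ln(60)) ≈ 37.6397. The two agree to within a few percent, as expected.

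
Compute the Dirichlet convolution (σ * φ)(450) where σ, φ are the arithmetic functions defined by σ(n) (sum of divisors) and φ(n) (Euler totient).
(σ * φ)(450) = 8100

Divisors of 450: [1, 2, 3, 5, 6, 9, 10, 15, 18, 25, 30, 45, 50, 75, 90, 150, 225, 450]. For each d | 450:
  d = 1: σ(1) · φ(450/1) = 1 · 120 = 120
  d = 2: σ(2) · φ(450/2) = 3 · 120 = 360
  d = 3: σ(3) · φ(450/3) = 4 · 40 = 160
  d = 5: σ(5) · φ(450/5) = 6 · 24 = 144
  d = 6: σ(6) · φ(450/6) = 12 · 40 = 480
  d = 9: σ(9) · φ(450/9) = 13 · 20 = 260
  d = 10: σ(10) · φ(450/10) = 18 · 24 = 432
  d = 15: σ(15) · φ(450/15) = 24 · 8 = 192
  d = 18: σ(18) · φ(450/18) = 39 · 20 = 780
  d = 25: σ(25) · φ(450/25) = 31 · 6 = 186
  d = 30: σ(30) · φ(450/30) = 72 · 8 = 576
  d = 45: σ(45) · φ(450/45) = 78 · 4 = 312
  d = 50: σ(50) · φ(450/50) = 93 · 6 = 558
  d = 75: σ(75) · φ(450/75) = 124 · 2 = 248
  d = 90: σ(90) · φ(450/90) = 234 · 4 = 936
  d = 150: σ(150) · φ(450/150) = 372 · 2 = 744
  d = 225: σ(225) · φ(450/225) = 403 · 1 = 403
  d = 450: σ(450) · φ(450/450) = 1209 · 1 = 1209
Summing: (σ * φ)(450) = 120 + 360 + 160 + 144 + 480 + 260 + 432 + 192 + 780 + 186 + 576 + 312 + 558 + 248 + 936 + 744 + 403 + 1209 = 8100.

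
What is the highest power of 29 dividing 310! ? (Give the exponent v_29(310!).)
v_29(310!) = 10

Legendre's formula: v_p(n!) = Σ_{k ≥ 1} ⌊n / p^k⌋. For p = 29, n = 310, the terms are:
  ⌊310/29^1⌋ = ⌊310/29⌋ = 10
(the next term ⌊310/29^2⌋ = 0, terminating the sum). Summing: v_29(310!) = 10 = 10.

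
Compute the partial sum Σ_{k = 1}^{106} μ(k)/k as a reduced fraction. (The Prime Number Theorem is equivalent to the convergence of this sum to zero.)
Σ μ(k)/k = 929718425061198046823754323082025246/571067226879172099350155277111720438005

Values of μ(k) for 1 ≤ k ≤ 106: μ(1) = 1, μ(2) = -1, μ(3) = -1, μ(5) = -1, μ(6) = 1, μ(7) = -1, μ(10) = 1, μ(11) = -1, μ(13) = -1, μ(14) = 1, μ(15) = 1, μ(17) = -1, μ(19) = -1, μ(21) = 1, μ(22) = 1, μ(23) = -1, μ(26) = 1, μ(29) = -1, μ(30) = -1, μ(31) = -1, μ(33) = 1, μ(34) = 1, μ(35) = 1, μ(37) = -1, μ(38) = 1, μ(39) = 1, μ(41) = -1, μ(42) = -1, μ(43) = -1, μ(46) = 1, μ(47) = -1, μ(51) = 1, μ(53) = -1, μ(55) = 1, μ(57) = 1, μ(58) = 1, μ(59) = -1, μ(61) = -1, μ(62) = 1, μ(65) = 1, μ(66) = -1, μ(67) = -1, μ(69) = 1, μ(70) = -1, μ(71) = -1, μ(73) = -1, μ(74) = 1, μ(77) = 1, μ(78) = -1, μ(79) = -1, μ(82) = 1, μ(83) = -1, μ(85) = 1, μ(86) = 1, μ(87) = 1, μ(89) = -1, μ(91) = 1, μ(93) = 1, μ(94) = 1, μ(95) = 1, μ(97) = -1, μ(101) = -1, μ(102) = -1, μ(103) = -1, μ(105) = -1, μ(106) = 1, with μ = 0 on non-squarefree integers. Summing μ(k)/k for k where μ(k) ≠ 0 gives 929718425061198046823754323082025246/571067226879172099350155277111720438005 ≈ 0.0016. (PNT ⟺ this sum → 0 as n → ∞.)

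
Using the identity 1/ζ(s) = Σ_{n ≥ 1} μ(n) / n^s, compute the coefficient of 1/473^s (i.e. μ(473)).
μ(473) = 1

Factor n = 473 = 11 · 43. μ(n) = 0 if any exponent ≥ 2 (not squarefree); otherwise μ(n) = (−1)^{ω(n)} where ω(n) is the number of distinct prime factors. Applying: μ(473) = 1.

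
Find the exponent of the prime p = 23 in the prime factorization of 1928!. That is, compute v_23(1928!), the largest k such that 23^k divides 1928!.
v_23(1928!) = 86

Legendre's formula: v_p(n!) = Σ_{k ≥ 1} ⌊n / p^k⌋. For p = 23, n = 1928, the terms are:
  ⌊1928/23^1⌋ = ⌊1928/23⌋ = 83
  ⌊1928/23^2⌋ = ⌊1928/529⌋ = 3
(the next term ⌊1928/23^3⌋ = 0, terminating the sum). Summing: v_23(1928!) = 83 + 3 = 86.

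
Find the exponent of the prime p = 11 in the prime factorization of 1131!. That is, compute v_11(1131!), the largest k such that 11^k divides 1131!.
v_11(1131!) = 111

Legendre's formula: v_p(n!) = Σ_{k ≥ 1} ⌊n / p^k⌋. For p = 11, n = 1131, the terms are:
  ⌊1131/11^1⌋ = ⌊1131/11⌋ = 102
  ⌊1131/11^2⌋ = ⌊1131/121⌋ = 9
(the next term ⌊1131/11^3⌋ = 0, terminating the sum). Summing: v_11(1131!) = 102 + 9 = 111.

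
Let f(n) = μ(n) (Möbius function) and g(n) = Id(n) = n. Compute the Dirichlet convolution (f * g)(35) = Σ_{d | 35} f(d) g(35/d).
(μ * Id)(35) = 24

Divisors of 35: [1, 5, 7, 35]. For each d | 35:
  d = 1: μ(1) · Id(35/1) = 1 · 35 = 35
  d = 5: μ(5) · Id(35/5) = -1 · 7 = -7
  d = 7: μ(7) · Id(35/7) = -1 · 5 = -5
  d = 35: μ(35) · Id(35/35) = 1 · 1 = 1
Summing: (μ * Id)(35) = 35 + -7 + -5 + 1 = 24.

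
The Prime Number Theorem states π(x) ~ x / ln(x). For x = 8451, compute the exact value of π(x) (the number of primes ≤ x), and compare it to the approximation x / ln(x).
π(8451) = 1057;  x/ln(x) ≈ 934.63;  relative error ≈ 11.58%.

Directly count primes up to 8451: π(8451) = 1057. The PNT approximation gives 8451/ln(8451) ≈ 8451/9.04204 ≈ 934.63. Relative error (π(x) − x/ln(x)) / π(x) ≈ 11.58%; the approximation is known to undercount slightly (Li(x) is a better estimate).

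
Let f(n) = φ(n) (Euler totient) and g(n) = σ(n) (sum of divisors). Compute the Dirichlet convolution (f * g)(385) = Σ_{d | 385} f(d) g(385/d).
(φ * σ)(385) = 3080

Divisors of 385: [1, 5, 7, 11, 35, 55, 77, 385]. For each d | 385:
  d = 1: φ(1) · σ(385/1) = 1 · 576 = 576
  d = 5: φ(5) · σ(385/5) = 4 · 96 = 384
  d = 7: φ(7) · σ(385/7) = 6 · 72 = 432
  d = 11: φ(11) · σ(385/11) = 10 · 48 = 480
  d = 35: φ(35) · σ(385/35) = 24 · 12 = 288
  d = 55: φ(55) · σ(385/55) = 40 · 8 = 320
  d = 77: φ(77) · σ(385/77) = 60 · 6 = 360
  d = 385: φ(385) · σ(385/385) = 240 · 1 = 240
Summing: (φ * σ)(385) = 576 + 384 + 432 + 480 + 288 + 320 + 360 + 240 = 3080.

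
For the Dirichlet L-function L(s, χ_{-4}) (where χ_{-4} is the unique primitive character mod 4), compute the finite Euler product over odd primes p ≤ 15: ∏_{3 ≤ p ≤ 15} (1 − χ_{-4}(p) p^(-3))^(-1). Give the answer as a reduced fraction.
∏ = 17910767875/18484721664

The odd primes p ≤ 15 are [3, 5, 7, 11, 13]. For each, χ(p) = 1 if p ≡ 1 mod 4, χ(p) = −1 if p ≡ 3 mod 4. Taking (1 − χ(p)/p^3)^(-1) = p^3/(p^3 − χ(p)): (1 − (-1)/3^3)^(-1) · (1 − (1)/5^3)^(-1) · (1 − (-1)/7^3)^(-1) · (1 − (-1)/11^3)^(-1) · (1 − (1)/13^3)^(-1) = 17910767875/18484721664.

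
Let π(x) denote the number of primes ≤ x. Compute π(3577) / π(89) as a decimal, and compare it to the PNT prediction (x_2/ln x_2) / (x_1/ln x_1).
π(3577)/π(89) = 500/24 ≈ 20.8333;  PNT prediction ≈ 22.0480.

π(89) = 24 and π(3577) = 500, so π(3577)/π(89) ≈ 20.8333. The PNT-predicted ratio is (3577/ln(3577)) / (89/ln(89)) ≈ 22.0480. The two agree to within a few percent, as expected.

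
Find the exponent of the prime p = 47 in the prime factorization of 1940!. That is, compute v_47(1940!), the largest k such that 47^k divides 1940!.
v_47(1940!) = 41

Legendre's formula: v_p(n!) = Σ_{k ≥ 1} ⌊n / p^k⌋. For p = 47, n = 1940, the terms are:
  ⌊1940/47^1⌋ = ⌊1940/47⌋ = 41
(the next term ⌊1940/47^2⌋ = 0, terminating the sum). Summing: v_47(1940!) = 41 = 41.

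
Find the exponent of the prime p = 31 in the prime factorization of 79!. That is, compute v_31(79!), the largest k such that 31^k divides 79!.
v_31(79!) = 2

Legendre's formula: v_p(n!) = Σ_{k ≥ 1} ⌊n / p^k⌋. For p = 31, n = 79, the terms are:
  ⌊79/31^1⌋ = ⌊79/31⌋ = 2
(the next term ⌊79/31^2⌋ = 0, terminating the sum). Summing: v_31(79!) = 2 = 2.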